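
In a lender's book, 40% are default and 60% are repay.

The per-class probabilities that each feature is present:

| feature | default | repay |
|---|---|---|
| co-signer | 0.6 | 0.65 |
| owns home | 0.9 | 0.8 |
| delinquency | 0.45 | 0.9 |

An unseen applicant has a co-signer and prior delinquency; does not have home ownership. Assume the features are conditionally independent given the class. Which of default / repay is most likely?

repay

default: 0.4 × 0.6 × (1−0.9) × 0.45 = 0.0108
repay: 0.6 × 0.65 × (1−0.8) × 0.9 = 0.0702
Highest score → repay.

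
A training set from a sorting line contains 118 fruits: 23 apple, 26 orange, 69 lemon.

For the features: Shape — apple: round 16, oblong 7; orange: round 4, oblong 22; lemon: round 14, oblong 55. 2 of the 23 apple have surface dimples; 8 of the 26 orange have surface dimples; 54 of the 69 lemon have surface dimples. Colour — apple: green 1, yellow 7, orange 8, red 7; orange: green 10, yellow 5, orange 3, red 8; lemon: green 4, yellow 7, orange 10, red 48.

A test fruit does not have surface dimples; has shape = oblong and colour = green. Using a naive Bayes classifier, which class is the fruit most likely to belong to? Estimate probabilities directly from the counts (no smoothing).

orange

apple: (23/118) × (7/23) × (21/23) × (1/23) ≈ 0.00235494
orange: (26/118) × (22/26) × (18/26) × (10/26) ≈ 0.049644
lemon: (69/118) × (55/69) × (15/69) × (4/69) ≈ 0.005874
Highest score → orange.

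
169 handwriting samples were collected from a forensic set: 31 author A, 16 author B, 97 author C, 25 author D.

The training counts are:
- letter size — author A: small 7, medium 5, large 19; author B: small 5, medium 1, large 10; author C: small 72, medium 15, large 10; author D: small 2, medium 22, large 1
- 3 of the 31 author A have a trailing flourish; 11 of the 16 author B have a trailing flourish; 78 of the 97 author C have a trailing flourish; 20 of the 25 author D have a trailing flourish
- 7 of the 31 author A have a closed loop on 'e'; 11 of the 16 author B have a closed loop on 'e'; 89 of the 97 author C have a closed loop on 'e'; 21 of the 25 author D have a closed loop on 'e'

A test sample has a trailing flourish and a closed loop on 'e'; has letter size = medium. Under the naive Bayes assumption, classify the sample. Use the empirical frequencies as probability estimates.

author A: (31/169) × (5/31) × (3/31) × (7/31) ≈ 0.000646516
author B: (16/169) × (1/16) × (11/16) × (11/16) ≈ 0.00279678
author C: (97/169) × (15/97) × (78/97) × (89/97) ≈ 0.0654856
author D: (25/169) × (22/25) × (20/25) × (21/25) ≈ 0.0874793
Highest score → author D.

author D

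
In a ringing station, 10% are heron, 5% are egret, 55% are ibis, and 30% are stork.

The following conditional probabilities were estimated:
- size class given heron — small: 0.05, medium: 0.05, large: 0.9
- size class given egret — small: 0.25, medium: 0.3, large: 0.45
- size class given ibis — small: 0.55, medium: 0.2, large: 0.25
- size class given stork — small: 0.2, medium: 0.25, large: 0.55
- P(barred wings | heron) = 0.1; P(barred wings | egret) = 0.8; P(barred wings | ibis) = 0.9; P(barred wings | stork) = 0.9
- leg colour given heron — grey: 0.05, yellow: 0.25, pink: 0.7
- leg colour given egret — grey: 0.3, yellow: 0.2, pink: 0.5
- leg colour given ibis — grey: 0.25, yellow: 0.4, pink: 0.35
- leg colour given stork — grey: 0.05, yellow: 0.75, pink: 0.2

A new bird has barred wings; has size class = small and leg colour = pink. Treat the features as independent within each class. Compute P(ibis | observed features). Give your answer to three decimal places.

heron: 0.1 × 0.05 × 0.1 × 0.7 = 0.00035
egret: 0.05 × 0.25 × 0.8 × 0.5 = 0.005
ibis: 0.55 × 0.55 × 0.9 × 0.35 = 0.0952875
stork: 0.3 × 0.2 × 0.9 × 0.2 = 0.0108
P(ibis | x) = 0.0952875 / 0.1114375 ≈ 0.855

0.855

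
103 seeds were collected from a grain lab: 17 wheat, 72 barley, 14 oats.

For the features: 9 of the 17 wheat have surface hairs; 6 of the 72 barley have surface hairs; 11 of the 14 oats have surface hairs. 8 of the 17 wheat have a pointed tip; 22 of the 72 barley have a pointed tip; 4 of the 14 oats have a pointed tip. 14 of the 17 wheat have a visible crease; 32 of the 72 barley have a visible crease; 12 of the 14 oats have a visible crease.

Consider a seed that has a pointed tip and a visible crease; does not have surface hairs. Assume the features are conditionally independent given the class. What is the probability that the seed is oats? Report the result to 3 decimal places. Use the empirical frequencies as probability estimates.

0.057

wheat: (17/103) × (8/17) × (8/17) × (14/17) ≈ 0.0301004
barley: (72/103) × (66/72) × (22/72) × (32/72) ≈ 0.0870191
oats: (14/103) × (3/14) × (4/14) × (12/14) ≈ 0.00713295
P(oats | x) = 0.00713295 / 0.12425245 ≈ 0.057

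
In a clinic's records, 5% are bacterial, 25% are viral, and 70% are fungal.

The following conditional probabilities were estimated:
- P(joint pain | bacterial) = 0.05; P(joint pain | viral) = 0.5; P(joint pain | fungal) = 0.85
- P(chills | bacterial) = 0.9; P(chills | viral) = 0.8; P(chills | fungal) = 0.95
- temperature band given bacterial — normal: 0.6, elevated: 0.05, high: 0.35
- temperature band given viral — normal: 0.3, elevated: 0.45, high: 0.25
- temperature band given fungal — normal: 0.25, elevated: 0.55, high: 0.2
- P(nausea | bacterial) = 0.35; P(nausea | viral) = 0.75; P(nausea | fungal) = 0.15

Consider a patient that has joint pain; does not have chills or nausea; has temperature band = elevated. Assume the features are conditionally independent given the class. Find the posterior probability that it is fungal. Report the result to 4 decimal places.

bacterial: 0.05 × 0.05 × (1−0.9) × 0.05 × (1−0.35) = 0.000008125
viral: 0.25 × 0.5 × (1−0.8) × 0.45 × (1−0.75) = 0.0028125
fungal: 0.7 × 0.85 × (1−0.95) × 0.55 × (1−0.15) = 0.013908125
P(fungal | x) = 0.013908125 / 0.01672875 ≈ 0.8314

0.8314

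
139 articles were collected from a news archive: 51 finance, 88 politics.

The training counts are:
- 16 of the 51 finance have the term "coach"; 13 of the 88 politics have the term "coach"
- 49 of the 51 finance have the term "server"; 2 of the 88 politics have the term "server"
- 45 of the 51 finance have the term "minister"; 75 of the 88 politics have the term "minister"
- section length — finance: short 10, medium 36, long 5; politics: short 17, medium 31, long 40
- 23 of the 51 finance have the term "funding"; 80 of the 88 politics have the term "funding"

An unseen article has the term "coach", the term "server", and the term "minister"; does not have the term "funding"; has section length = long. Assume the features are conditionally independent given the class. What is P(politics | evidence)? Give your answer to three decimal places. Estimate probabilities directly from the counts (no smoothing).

0.014

finance: (51/139) × (16/51) × (49/51) × (45/51) × (5/51) × (28/51) ≈ 0.00525244
politics: (88/139) × (13/88) × (2/88) × (75/88) × (40/88) × (8/88) ≈ 0.0000748582
P(politics | x) = 0.0000748582 / 0.0053272982 ≈ 0.014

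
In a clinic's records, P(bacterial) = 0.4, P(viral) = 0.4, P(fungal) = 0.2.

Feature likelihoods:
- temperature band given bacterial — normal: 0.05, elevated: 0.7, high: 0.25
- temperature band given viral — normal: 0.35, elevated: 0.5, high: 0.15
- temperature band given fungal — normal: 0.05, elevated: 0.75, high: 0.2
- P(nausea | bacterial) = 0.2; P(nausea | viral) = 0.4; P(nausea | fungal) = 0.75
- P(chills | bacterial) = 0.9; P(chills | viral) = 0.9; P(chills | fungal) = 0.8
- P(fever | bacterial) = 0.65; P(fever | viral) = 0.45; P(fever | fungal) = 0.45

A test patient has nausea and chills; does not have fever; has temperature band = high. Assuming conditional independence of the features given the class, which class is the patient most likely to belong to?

fungal

bacterial: 0.4 × 0.25 × 0.2 × 0.9 × (1−0.65) = 0.0063
viral: 0.4 × 0.15 × 0.4 × 0.9 × (1−0.45) = 0.01188
fungal: 0.2 × 0.2 × 0.75 × 0.8 × (1−0.45) = 0.0132
Highest score → fungal.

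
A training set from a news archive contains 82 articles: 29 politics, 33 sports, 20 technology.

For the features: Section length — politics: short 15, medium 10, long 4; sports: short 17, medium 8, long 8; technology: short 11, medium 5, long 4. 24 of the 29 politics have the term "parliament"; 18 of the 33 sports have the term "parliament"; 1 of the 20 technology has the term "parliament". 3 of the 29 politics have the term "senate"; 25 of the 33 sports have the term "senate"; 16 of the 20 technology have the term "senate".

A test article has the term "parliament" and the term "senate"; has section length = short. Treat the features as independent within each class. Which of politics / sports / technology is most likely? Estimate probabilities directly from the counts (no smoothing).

sports

politics: (29/82) × (15/29) × (24/29) × (3/29) ≈ 0.0156608
sports: (33/82) × (17/33) × (18/33) × (25/33) ≈ 0.0856682
technology: (20/82) × (11/20) × (1/20) × (16/20) ≈ 0.00536585
Highest score → sports.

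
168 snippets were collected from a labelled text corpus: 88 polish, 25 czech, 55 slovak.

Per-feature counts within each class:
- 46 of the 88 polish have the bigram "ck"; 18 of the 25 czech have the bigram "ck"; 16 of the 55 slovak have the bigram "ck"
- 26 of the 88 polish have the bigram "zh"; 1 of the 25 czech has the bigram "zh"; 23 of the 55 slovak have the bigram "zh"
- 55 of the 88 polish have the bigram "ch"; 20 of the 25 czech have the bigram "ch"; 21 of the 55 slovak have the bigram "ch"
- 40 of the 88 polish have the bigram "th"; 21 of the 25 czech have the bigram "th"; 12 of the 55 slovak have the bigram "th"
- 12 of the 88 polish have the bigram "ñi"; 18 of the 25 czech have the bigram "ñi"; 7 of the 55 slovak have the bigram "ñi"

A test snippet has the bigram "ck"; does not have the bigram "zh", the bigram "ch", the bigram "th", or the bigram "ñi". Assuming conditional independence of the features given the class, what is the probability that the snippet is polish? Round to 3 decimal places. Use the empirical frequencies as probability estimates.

0.584

polish: (88/168) × (46/88) × (62/88) × (33/88) × (48/88) × (76/88) ≈ 0.0340783
czech: (25/168) × (18/25) × (24/25) × (5/25) × (4/25) × (7/25) = 0.0009216
slovak: (55/168) × (16/55) × (32/55) × (34/55) × (43/55) × (48/55) ≈ 0.0233721
P(polish | x) = 0.0340783 / 0.058372 ≈ 0.584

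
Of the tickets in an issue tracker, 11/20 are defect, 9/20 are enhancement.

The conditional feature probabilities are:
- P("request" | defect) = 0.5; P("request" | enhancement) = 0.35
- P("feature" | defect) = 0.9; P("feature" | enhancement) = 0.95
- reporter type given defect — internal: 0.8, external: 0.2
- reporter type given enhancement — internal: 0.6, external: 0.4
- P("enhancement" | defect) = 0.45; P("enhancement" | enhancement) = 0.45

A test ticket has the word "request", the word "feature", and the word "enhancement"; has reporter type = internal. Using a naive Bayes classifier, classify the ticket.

defect: 0.55 × 0.5 × 0.9 × 0.8 × 0.45 = 0.0891
enhancement: 0.45 × 0.35 × 0.95 × 0.6 × 0.45 = 0.04039875
Highest score → defect.

defect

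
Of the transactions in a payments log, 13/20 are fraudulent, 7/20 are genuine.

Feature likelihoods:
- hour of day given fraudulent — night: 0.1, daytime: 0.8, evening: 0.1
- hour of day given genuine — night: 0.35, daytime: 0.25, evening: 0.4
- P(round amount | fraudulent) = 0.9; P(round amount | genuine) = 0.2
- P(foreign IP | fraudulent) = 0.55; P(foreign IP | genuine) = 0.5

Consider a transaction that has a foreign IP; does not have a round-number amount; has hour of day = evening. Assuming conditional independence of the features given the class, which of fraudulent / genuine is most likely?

genuine

fraudulent: 0.65 × 0.1 × (1−0.9) × 0.55 = 0.003575
genuine: 0.35 × 0.4 × (1−0.2) × 0.5 = 0.056
Highest score → genuine.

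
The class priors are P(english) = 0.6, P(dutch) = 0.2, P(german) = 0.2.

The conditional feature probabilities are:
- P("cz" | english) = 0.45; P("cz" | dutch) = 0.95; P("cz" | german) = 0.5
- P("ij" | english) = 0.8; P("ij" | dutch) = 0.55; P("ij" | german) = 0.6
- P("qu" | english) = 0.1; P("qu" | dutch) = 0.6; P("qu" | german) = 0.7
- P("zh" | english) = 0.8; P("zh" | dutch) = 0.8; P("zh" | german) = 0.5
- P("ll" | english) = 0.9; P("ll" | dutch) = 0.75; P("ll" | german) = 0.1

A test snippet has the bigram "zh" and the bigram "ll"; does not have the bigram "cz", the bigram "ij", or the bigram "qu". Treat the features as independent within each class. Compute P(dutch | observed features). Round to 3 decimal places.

english: 0.6 × (1−0.45) × (1−0.8) × (1−0.1) × 0.8 × 0.9 = 0.042768
dutch: 0.2 × (1−0.95) × (1−0.55) × (1−0.6) × 0.8 × 0.75 = 0.00108
german: 0.2 × (1−0.5) × (1−0.6) × (1−0.7) × 0.5 × 0.1 = 0.0006
P(dutch | x) = 0.00108 / 0.044448 ≈ 0.024

0.024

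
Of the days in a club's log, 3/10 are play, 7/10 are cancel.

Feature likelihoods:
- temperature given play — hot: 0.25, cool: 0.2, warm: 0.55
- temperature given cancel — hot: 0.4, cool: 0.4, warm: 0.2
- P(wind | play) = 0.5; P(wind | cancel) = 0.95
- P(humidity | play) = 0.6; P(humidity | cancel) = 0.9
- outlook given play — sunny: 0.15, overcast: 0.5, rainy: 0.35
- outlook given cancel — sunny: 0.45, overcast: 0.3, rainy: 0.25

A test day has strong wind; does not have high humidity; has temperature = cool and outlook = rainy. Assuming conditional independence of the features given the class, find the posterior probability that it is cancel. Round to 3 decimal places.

play: 0.3 × 0.2 × 0.5 × (1−0.6) × 0.35 = 0.0042
cancel: 0.7 × 0.4 × 0.95 × (1−0.9) × 0.25 = 0.00665
P(cancel | x) = 0.00665 / 0.01085 ≈ 0.613

0.613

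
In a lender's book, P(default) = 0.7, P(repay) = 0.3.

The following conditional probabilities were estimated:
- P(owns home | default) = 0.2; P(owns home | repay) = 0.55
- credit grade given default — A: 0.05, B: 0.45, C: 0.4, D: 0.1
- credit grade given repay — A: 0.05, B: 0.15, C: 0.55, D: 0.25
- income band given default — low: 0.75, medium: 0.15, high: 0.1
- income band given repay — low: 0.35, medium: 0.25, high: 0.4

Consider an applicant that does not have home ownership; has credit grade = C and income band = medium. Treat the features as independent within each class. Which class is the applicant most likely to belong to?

default

default: 0.7 × (1−0.2) × 0.4 × 0.15 = 0.0336
repay: 0.3 × (1−0.55) × 0.55 × 0.25 = 0.0185625
Highest score → default.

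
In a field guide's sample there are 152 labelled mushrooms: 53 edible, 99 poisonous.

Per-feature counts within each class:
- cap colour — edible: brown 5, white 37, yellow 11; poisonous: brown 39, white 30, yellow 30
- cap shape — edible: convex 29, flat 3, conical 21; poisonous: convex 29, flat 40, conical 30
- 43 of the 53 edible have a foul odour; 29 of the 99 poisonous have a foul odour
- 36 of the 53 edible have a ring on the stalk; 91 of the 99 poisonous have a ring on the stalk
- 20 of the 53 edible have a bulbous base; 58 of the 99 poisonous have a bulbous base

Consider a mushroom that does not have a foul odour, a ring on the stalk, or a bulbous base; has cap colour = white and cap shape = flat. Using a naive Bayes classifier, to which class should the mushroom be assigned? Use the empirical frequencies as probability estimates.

poisonous

edible: (53/152) × (37/53) × (3/53) × (10/53) × (17/53) × (33/53) ≈ 0.000519205
poisonous: (99/152) × (30/99) × (40/99) × (70/99) × (8/99) × (41/99) ≈ 0.00188699
Highest score → poisonous.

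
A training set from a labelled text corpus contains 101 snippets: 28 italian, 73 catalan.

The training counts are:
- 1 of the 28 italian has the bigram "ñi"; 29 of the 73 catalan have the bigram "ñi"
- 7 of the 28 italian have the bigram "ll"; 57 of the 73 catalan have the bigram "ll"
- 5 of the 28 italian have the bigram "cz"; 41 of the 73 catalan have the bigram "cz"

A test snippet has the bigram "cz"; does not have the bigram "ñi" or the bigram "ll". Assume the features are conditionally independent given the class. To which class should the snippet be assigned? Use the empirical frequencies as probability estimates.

catalan

italian: (28/101) × (27/28) × (21/28) × (5/28) ≈ 0.0358027
catalan: (73/101) × (44/73) × (16/73) × (41/73) ≈ 0.0536277
Highest score → catalan.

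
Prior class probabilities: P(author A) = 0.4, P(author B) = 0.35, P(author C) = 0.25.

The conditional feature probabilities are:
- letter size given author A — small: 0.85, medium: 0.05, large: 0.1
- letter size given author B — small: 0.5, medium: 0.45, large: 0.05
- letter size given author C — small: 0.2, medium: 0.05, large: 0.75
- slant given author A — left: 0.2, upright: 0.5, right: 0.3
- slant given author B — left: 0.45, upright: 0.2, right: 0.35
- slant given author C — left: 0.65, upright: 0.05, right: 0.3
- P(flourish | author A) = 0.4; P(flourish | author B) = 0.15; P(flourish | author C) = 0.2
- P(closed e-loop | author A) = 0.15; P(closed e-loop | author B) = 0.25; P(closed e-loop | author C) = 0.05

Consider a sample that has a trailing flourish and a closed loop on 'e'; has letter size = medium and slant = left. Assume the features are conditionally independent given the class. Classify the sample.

author A: 0.4 × 0.05 × 0.2 × 0.4 × 0.15 = 0.00024
author B: 0.35 × 0.45 × 0.45 × 0.15 × 0.25 = 0.0026578125
author C: 0.25 × 0.05 × 0.65 × 0.2 × 0.05 = 0.00008125
Highest score → author B.

author B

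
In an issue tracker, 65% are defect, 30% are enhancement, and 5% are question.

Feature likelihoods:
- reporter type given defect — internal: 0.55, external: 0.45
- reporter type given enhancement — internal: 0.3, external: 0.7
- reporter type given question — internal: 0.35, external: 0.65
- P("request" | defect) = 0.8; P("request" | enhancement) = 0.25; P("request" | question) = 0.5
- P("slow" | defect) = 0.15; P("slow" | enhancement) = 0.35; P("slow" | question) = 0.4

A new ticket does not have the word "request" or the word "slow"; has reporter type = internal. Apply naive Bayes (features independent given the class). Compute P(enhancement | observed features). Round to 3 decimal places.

defect: 0.65 × 0.55 × (1−0.8) × (1−0.15) = 0.060775
enhancement: 0.3 × 0.3 × (1−0.25) × (1−0.35) = 0.043875
question: 0.05 × 0.35 × (1−0.5) × (1−0.4) = 0.00525
P(enhancement | x) = 0.043875 / 0.1099 ≈ 0.399

0.399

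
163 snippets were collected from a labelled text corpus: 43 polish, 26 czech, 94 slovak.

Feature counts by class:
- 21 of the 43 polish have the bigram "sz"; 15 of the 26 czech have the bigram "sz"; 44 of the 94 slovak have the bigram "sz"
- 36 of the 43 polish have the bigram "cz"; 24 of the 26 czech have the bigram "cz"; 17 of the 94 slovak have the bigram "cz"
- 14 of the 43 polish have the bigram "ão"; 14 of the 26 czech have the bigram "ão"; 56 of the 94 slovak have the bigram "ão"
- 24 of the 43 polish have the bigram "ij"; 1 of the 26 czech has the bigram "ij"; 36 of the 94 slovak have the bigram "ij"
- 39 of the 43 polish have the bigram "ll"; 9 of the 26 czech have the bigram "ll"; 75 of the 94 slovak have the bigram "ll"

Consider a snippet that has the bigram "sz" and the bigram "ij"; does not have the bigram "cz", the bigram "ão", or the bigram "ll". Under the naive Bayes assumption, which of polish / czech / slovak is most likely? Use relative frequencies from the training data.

slovak

polish: (43/163) × (21/43) × (7/43) × (29/43) × (24/43) × (4/43) ≈ 0.000734387
czech: (26/163) × (15/26) × (2/26) × (12/26) × (1/26) × (17/26) ≈ 0.0000821619
slovak: (94/163) × (44/94) × (77/94) × (38/94) × (36/94) × (19/94) ≈ 0.00691965
Highest score → slovak.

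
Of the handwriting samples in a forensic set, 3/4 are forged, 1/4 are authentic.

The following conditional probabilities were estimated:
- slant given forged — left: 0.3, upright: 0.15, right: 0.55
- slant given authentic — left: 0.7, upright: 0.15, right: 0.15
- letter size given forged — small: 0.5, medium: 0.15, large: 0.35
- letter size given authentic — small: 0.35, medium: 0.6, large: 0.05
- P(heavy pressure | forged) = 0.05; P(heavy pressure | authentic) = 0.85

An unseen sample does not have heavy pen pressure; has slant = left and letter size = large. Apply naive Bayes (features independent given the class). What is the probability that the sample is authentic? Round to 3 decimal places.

0.017

forged: 0.75 × 0.3 × 0.35 × (1−0.05) = 0.0748125
authentic: 0.25 × 0.7 × 0.05 × (1−0.85) = 0.0013125
P(authentic | x) = 0.0013125 / 0.076125 ≈ 0.017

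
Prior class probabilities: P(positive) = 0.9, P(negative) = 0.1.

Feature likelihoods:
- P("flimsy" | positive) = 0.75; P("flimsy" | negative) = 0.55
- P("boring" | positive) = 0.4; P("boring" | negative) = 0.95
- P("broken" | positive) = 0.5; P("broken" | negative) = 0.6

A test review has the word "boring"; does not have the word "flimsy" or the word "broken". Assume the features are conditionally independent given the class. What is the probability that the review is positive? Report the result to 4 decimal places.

positive: 0.9 × (1−0.75) × 0.4 × (1−0.5) = 0.045
negative: 0.1 × (1−0.55) × 0.95 × (1−0.6) = 0.0171
P(positive | x) = 0.045 / 0.0621 ≈ 0.7246

0.7246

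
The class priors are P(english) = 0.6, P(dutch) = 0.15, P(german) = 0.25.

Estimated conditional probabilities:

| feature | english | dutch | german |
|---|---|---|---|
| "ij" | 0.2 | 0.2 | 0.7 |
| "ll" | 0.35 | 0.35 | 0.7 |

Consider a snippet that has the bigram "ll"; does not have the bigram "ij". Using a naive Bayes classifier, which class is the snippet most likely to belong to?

english: 0.6 × (1−0.2) × 0.35 = 0.168
dutch: 0.15 × (1−0.2) × 0.35 = 0.042
german: 0.25 × (1−0.7) × 0.7 = 0.0525
Highest score → english.

english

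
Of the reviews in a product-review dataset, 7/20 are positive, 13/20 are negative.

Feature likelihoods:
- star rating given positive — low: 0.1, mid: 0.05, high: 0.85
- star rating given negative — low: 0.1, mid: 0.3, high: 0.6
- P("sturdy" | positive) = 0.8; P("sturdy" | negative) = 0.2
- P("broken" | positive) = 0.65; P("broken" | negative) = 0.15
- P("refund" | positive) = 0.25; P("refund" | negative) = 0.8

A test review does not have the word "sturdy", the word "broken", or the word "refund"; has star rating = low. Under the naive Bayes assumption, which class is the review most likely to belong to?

positive: 0.35 × 0.1 × (1−0.8) × (1−0.65) × (1−0.25) = 0.0018375
negative: 0.65 × 0.1 × (1−0.2) × (1−0.15) × (1−0.8) = 0.00884
Highest score → negative.

negative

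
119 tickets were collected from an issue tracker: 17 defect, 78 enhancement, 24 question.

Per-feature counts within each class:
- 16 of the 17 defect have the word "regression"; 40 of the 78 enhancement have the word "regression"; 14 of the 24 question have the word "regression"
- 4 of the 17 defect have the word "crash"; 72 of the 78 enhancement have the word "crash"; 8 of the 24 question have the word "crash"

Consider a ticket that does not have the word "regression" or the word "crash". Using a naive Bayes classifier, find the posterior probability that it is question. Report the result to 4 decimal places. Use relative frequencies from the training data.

defect: (17/119) × (1/17) × (13/17) ≈ 0.0064261
enhancement: (78/119) × (38/78) × (6/78) ≈ 0.0245637
question: (24/119) × (10/24) × (16/24) ≈ 0.0560224
P(question | x) = 0.0560224 / 0.0870122 ≈ 0.6438

0.6438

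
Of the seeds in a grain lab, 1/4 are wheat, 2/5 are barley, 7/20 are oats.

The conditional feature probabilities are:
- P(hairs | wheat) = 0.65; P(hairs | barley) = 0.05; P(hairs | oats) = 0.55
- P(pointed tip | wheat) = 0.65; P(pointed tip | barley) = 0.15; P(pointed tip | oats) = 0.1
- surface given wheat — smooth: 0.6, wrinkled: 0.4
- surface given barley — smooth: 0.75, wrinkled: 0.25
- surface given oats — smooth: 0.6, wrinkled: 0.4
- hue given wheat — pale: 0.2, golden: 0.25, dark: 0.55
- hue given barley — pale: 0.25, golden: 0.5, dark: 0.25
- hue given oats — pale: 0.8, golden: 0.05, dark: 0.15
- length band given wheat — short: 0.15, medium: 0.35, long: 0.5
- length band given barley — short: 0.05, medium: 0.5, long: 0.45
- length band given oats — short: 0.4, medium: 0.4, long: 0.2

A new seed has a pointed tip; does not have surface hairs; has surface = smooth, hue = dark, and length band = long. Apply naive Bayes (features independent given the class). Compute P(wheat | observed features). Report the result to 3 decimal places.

wheat: 0.25 × (1−0.65) × 0.65 × 0.6 × 0.55 × 0.5 = 0.009384375
barley: 0.4 × (1−0.05) × 0.15 × 0.75 × 0.25 × 0.45 = 0.004809375
oats: 0.35 × (1−0.55) × 0.1 × 0.6 × 0.15 × 0.2 = 0.0002835
P(wheat | x) = 0.009384375 / 0.01447725 ≈ 0.648

0.648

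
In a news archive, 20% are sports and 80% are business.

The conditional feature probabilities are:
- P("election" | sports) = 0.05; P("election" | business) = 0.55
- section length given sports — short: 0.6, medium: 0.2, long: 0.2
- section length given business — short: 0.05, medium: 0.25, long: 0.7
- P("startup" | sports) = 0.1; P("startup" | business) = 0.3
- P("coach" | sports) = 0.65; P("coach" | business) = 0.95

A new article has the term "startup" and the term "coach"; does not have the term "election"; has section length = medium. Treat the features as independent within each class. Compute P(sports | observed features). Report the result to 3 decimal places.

sports: 0.2 × (1−0.05) × 0.2 × 0.1 × 0.65 = 0.00247
business: 0.8 × (1−0.55) × 0.25 × 0.3 × 0.95 = 0.02565
P(sports | x) = 0.00247 / 0.02812 ≈ 0.088

0.088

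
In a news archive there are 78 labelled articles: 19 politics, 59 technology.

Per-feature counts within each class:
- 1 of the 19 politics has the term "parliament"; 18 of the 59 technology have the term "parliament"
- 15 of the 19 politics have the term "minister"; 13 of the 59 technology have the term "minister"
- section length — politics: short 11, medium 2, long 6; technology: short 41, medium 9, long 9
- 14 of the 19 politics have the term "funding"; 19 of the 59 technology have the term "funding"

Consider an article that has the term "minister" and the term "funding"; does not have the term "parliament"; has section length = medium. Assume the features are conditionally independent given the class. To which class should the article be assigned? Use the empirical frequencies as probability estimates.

politics

politics: (19/78) × (18/19) × (15/19) × (2/19) × (14/19) ≈ 0.0141308
technology: (59/78) × (41/59) × (13/59) × (9/59) × (19/59) ≈ 0.00568948
Highest score → politics.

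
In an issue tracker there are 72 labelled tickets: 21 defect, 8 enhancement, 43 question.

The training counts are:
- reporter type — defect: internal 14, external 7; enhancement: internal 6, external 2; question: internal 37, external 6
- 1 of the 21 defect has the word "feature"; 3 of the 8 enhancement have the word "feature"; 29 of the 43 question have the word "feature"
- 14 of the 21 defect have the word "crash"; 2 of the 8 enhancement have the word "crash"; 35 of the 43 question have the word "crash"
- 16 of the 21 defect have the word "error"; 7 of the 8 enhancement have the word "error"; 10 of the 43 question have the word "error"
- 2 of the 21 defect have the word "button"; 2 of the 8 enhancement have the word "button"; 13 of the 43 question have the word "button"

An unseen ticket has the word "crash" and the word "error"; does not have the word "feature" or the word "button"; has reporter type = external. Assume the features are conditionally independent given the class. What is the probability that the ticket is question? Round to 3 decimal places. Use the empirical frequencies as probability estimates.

defect: (21/72) × (7/21) × (20/21) × (14/21) × (16/21) × (19/21) ≈ 0.042552
enhancement: (8/72) × (2/8) × (5/8) × (2/8) × (7/8) × (6/8) ≈ 0.00284831
question: (43/72) × (6/43) × (14/43) × (35/43) × (10/43) × (30/43) ≈ 0.00358313
P(question | x) = 0.00358313 / 0.04898344 ≈ 0.073

0.073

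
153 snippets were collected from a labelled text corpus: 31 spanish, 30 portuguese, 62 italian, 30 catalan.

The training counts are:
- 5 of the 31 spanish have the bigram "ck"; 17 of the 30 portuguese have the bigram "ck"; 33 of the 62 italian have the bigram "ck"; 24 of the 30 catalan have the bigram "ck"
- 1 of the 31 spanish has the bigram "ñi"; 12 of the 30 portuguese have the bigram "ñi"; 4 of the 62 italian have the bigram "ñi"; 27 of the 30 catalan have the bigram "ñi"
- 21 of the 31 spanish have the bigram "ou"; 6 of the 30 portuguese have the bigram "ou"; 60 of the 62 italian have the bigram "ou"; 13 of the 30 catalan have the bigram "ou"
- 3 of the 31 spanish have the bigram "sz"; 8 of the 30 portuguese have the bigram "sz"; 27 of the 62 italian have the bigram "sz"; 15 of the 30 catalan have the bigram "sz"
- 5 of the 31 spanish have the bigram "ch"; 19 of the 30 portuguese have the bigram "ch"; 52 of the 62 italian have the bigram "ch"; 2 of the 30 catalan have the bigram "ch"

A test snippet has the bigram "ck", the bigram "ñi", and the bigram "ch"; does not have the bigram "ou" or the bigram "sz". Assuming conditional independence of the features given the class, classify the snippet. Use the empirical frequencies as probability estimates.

spanish: (31/153) × (5/31) × (1/31) × (10/31) × (28/31) × (5/31) ≈ 0.0000495404
portuguese: (30/153) × (17/30) × (12/30) × (24/30) × (22/30) × (19/30) ≈ 0.0165136
italian: (62/153) × (33/62) × (4/62) × (2/62) × (35/62) × (52/62) ≈ 0.000212528
catalan: (30/153) × (24/30) × (27/30) × (17/30) × (15/30) × (2/30) ≈ 0.00266667
Highest score → portuguese.

portuguese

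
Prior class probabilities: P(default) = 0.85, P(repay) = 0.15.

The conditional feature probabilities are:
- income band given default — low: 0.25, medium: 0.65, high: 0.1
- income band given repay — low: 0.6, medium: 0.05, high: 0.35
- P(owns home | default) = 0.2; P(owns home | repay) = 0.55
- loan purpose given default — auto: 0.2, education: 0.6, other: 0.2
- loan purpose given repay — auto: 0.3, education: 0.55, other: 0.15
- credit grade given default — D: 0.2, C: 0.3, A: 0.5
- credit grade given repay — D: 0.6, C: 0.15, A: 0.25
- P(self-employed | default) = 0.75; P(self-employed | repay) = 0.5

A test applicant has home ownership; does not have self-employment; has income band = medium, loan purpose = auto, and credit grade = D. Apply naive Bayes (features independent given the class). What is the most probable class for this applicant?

default

default: 0.85 × 0.65 × 0.2 × 0.2 × 0.2 × (1−0.75) = 0.001105
repay: 0.15 × 0.05 × 0.55 × 0.3 × 0.6 × (1−0.5) = 0.00037125
Highest score → default.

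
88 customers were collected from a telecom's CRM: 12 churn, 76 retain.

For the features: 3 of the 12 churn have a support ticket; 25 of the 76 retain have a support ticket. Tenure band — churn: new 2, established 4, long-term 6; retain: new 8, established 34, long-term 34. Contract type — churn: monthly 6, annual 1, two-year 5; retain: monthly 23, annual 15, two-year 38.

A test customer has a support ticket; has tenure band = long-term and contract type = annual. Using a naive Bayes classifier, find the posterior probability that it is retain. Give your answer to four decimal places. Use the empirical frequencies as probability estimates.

churn: (12/88) × (3/12) × (6/12) × (1/12) ≈ 0.00142045
retain: (76/88) × (25/76) × (34/76) × (15/76) ≈ 0.0250842
P(retain | x) = 0.0250842 / 0.02650465 ≈ 0.9464

0.9464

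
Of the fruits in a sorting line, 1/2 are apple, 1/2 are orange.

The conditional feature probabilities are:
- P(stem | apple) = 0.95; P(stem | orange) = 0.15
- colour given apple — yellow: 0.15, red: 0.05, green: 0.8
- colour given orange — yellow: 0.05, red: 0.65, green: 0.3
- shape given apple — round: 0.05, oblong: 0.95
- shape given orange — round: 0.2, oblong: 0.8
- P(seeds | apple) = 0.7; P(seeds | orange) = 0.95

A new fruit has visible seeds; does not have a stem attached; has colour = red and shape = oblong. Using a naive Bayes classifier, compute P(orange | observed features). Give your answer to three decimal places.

0.996

apple: 0.5 × (1−0.95) × 0.05 × 0.95 × 0.7 = 0.00083125
orange: 0.5 × (1−0.15) × 0.65 × 0.8 × 0.95 = 0.20995
P(orange | x) = 0.20995 / 0.21078125 ≈ 0.996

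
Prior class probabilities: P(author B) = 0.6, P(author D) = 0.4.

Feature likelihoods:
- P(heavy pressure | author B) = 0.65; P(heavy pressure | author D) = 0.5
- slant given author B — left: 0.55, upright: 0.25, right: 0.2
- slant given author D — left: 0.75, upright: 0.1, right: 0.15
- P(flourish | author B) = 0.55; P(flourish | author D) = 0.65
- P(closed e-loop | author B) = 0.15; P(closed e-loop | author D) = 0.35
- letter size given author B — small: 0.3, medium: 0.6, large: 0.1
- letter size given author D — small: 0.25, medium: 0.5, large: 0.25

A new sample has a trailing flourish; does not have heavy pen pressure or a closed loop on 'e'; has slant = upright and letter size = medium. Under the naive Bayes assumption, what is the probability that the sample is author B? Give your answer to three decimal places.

0.777

author B: 0.6 × (1−0.65) × 0.25 × 0.55 × (1−0.15) × 0.6 = 0.01472625
author D: 0.4 × (1−0.5) × 0.1 × 0.65 × (1−0.35) × 0.5 = 0.004225
P(author B | x) = 0.01472625 / 0.01895125 ≈ 0.777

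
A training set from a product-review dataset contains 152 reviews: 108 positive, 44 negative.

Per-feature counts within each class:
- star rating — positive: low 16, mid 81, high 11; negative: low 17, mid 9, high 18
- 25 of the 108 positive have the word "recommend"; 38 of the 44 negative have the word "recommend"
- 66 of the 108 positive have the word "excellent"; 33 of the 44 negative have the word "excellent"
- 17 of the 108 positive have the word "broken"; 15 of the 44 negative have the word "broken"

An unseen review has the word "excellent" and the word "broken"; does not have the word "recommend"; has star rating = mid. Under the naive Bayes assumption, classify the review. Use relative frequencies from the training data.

positive

positive: (108/152) × (81/108) × (83/108) × (66/108) × (17/108) ≈ 0.039395
negative: (44/152) × (9/44) × (6/44) × (33/44) × (15/44) ≈ 0.00206442
Highest score → positive.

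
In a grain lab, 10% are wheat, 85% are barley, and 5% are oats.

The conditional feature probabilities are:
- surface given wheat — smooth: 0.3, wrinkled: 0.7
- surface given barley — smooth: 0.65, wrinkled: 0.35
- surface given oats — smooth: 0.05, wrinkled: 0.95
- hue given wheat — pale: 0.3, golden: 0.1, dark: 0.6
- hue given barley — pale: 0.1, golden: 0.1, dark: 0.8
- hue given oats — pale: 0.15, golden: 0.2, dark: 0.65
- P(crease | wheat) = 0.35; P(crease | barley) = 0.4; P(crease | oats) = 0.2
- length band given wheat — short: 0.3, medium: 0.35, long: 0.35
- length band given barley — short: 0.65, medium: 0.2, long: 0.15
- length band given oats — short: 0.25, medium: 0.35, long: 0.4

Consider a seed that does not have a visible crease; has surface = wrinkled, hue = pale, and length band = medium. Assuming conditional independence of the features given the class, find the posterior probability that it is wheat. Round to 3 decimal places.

0.462

wheat: 0.1 × 0.7 × 0.3 × (1−0.35) × 0.35 = 0.0047775
barley: 0.85 × 0.35 × 0.1 × (1−0.4) × 0.2 = 0.00357
oats: 0.05 × 0.95 × 0.15 × (1−0.2) × 0.35 = 0.001995
P(wheat | x) = 0.0047775 / 0.0103425 ≈ 0.462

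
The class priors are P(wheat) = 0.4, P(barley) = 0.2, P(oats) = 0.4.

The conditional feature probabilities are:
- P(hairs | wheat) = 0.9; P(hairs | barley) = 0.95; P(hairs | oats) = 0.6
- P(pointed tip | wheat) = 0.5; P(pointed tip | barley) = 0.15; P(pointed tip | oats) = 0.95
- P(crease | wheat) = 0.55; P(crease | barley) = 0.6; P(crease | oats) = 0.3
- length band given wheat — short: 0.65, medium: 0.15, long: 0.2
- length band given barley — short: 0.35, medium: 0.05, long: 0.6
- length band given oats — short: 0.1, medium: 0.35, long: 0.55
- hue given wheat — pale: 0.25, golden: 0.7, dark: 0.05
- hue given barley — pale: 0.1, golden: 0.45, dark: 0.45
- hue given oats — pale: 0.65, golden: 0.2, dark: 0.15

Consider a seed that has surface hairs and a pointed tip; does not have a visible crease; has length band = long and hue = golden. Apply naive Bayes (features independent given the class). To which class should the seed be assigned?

wheat: 0.4 × 0.9 × 0.5 × (1−0.55) × 0.2 × 0.7 = 0.01134
barley: 0.2 × 0.95 × 0.15 × (1−0.6) × 0.6 × 0.45 = 0.003078
oats: 0.4 × 0.6 × 0.95 × (1−0.3) × 0.55 × 0.2 = 0.017556
Highest score → oats.

oats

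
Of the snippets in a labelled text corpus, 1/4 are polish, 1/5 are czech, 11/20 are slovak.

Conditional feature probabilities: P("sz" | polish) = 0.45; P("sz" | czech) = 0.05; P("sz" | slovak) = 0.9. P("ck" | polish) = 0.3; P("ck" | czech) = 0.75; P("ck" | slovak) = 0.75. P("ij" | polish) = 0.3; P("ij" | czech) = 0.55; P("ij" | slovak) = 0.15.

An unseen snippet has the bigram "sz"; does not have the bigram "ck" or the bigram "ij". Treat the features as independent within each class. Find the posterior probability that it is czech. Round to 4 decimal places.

0.0070

polish: 0.25 × 0.45 × (1−0.3) × (1−0.3) = 0.055125
czech: 0.2 × 0.05 × (1−0.75) × (1−0.55) = 0.001125
slovak: 0.55 × 0.9 × (1−0.75) × (1−0.15) = 0.1051875
P(czech | x) = 0.001125 / 0.1614375 ≈ 0.0070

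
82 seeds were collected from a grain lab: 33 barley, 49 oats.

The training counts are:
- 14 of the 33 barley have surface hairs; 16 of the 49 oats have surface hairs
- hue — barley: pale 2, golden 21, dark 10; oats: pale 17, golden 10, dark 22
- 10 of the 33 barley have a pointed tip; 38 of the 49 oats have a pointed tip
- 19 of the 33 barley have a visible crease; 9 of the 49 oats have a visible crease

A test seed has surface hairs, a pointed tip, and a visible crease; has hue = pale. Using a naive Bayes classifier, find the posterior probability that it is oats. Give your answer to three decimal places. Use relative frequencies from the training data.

0.842

barley: (33/82) × (14/33) × (2/33) × (10/33) × (19/33) ≈ 0.00180533
oats: (49/82) × (16/49) × (17/49) × (38/49) × (9/49) ≈ 0.00964257
P(oats | x) = 0.00964257 / 0.0114479 ≈ 0.842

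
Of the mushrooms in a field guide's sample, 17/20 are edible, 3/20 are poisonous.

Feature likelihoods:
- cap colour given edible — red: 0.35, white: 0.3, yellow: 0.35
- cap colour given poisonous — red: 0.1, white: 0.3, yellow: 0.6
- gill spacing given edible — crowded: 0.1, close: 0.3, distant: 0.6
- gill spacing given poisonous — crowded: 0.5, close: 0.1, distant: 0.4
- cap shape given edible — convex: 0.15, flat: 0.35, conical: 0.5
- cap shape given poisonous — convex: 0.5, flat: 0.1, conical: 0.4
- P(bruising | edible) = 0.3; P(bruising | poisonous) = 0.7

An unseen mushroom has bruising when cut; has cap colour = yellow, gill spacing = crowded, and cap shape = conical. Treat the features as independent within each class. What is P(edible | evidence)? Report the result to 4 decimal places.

edible: 0.85 × 0.35 × 0.1 × 0.5 × 0.3 = 0.0044625
poisonous: 0.15 × 0.6 × 0.5 × 0.4 × 0.7 = 0.0126
P(edible | x) = 0.0044625 / 0.0170625 ≈ 0.2615

0.2615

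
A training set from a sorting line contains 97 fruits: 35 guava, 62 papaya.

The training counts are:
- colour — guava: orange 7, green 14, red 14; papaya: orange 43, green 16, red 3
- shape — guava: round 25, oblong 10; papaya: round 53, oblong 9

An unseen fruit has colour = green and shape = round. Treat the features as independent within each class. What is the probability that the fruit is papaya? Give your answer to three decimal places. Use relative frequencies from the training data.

0.578

guava: (35/97) × (14/35) × (25/35) ≈ 0.103093
papaya: (62/97) × (16/62) × (53/62) ≈ 0.141004
P(papaya | x) = 0.141004 / 0.244097 ≈ 0.578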